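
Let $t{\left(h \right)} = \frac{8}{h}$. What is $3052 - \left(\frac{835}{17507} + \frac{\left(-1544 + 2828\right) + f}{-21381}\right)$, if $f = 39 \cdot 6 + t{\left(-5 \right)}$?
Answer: $\frac{5712123440819}{1871585835} \approx 3052.0$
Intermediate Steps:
$f = \frac{1162}{5}$ ($f = 39 \cdot 6 + \frac{8}{-5} = 234 + 8 \left(- \frac{1}{5}\right) = 234 - \frac{8}{5} = \frac{1162}{5} \approx 232.4$)
$3052 - \left(\frac{835}{17507} + \frac{\left(-1544 + 2828\right) + f}{-21381}\right) = 3052 - \left(\frac{835}{17507} + \frac{\left(-1544 + 2828\right) + \frac{1162}{5}}{-21381}\right) = 3052 - \left(835 \cdot \frac{1}{17507} + \left(1284 + \frac{1162}{5}\right) \left(- \frac{1}{21381}\right)\right) = 3052 - \left(\frac{835}{17507} + \frac{7582}{5} \left(- \frac{1}{21381}\right)\right) = 3052 - \left(\frac{835}{17507} - \frac{7582}{106905}\right) = 3052 - - \frac{43472399}{1871585835} = 3052 + \frac{43472399}{1871585835} = \frac{5712123440819}{1871585835}$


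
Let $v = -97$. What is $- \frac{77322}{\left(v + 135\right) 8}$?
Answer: $- \frac{38661}{152} \approx -254.35$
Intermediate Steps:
$- \frac{77322}{\left(v + 135\right) 8} = - \frac{77322}{\left(-97 + 135\right) 8} = - \frac{77322}{38 \cdot 8} = - \frac{77322}{304} = \left(-77322\right) \frac{1}{304} = - \frac{38661}{152}$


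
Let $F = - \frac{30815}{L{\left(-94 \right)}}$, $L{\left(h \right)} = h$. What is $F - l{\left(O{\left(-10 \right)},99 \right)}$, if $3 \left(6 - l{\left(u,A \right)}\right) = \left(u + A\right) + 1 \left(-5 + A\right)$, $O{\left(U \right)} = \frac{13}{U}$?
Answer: $\frac{90644}{235} \approx 385.72$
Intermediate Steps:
$l{\left(u,A \right)} = \frac{23}{3} - \frac{2 A}{3} - \frac{u}{3}$ ($l{\left(u,A \right)} = 6 - \frac{\left(u + A\right) + 1 \left(-5 + A\right)}{3} = 6 - \frac{\left(A + u\right) + \left(-5 + A\right)}{3} = 6 - \frac{-5 + u + 2 A}{3} = 6 - \left(- \frac{5}{3} + \frac{u}{3} + \frac{2 A}{3}\right) = \frac{23}{3} - \frac{2 A}{3} - \frac{u}{3}$)
$F = \frac{30815}{94}$ ($F = - \frac{30815}{-94} = \left(-30815\right) \left(- \frac{1}{94}\right) = \frac{30815}{94} \approx 327.82$)
$F - l{\left(O{\left(-10 \right)},99 \right)} = \frac{30815}{94} - \left(\frac{23}{3} - 66 - \frac{13 \frac{1}{-10}}{3}\right) = \frac{30815}{94} - \left(\frac{23}{3} - 66 - \frac{13 \left(- \frac{1}{10}\right)}{3}\right) = \frac{30815}{94} - \left(\frac{23}{3} - 66 - - \frac{13}{30}\right) = \frac{30815}{94} - \left(\frac{23}{3} - 66 + \frac{13}{30}\right) = \frac{30815}{94} - - \frac{579}{10} = \frac{30815}{94} + \frac{579}{10} = \frac{90644}{235}$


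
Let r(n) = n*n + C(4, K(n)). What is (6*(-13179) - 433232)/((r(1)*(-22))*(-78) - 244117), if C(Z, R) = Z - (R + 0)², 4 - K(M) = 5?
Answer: 512306/237253 ≈ 2.1593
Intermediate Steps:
K(M) = -1 (K(M) = 4 - 1*5 = 4 - 5 = -1)
C(Z, R) = Z - R²
r(n) = 3 + n² (r(n) = n*n + (4 - 1*(-1)²) = n² + (4 - 1*1) = n² + (4 - 1) = n² + 3 = 3 + n²)
(6*(-13179) - 433232)/((r(1)*(-22))*(-78) - 244117) = (6*(-13179) - 433232)/(((3 + 1²)*(-22))*(-78) - 244117) = (-79074 - 433232)/(((3 + 1)*(-22))*(-78) - 244117) = -512306/((4*(-22))*(-78) - 244117) = -512306/(-88*(-78) - 244117) = -512306/(6864 - 244117) = -512306/(-237253) = -512306*(-1/237253) = 512306/237253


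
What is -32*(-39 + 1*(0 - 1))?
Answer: 1280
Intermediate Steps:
-32*(-39 + 1*(0 - 1)) = -32*(-39 + 1*(-1)) = -32*(-39 - 1) = -32*(-40) = 1280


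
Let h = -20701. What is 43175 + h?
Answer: 22474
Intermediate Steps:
43175 + h = 43175 - 20701 = 22474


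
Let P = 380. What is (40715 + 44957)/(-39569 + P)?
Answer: -85672/39189 ≈ -2.1861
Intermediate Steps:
(40715 + 44957)/(-39569 + P) = (40715 + 44957)/(-39569 + 380) = 85672/(-39189) = 85672*(-1/39189) = -85672/39189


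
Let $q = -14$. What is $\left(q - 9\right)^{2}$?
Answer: $529$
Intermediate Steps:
$\left(q - 9\right)^{2} = \left(-14 - 9\right)^{2} = \left(-23\right)^{2} = 529$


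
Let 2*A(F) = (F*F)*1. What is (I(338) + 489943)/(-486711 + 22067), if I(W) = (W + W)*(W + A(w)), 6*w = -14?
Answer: -6482441/4181796 ≈ -1.5502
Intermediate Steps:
w = -7/3 (w = (1/6)*(-14) = -7/3 ≈ -2.3333)
A(F) = F**2/2 (A(F) = ((F*F)*1)/2 = (F**2*1)/2 = F**2/2)
I(W) = 2*W*(49/18 + W) (I(W) = (W + W)*(W + (-7/3)**2/2) = (2*W)*(W + (1/2)*(49/9)) = (2*W)*(W + 49/18) = (2*W)*(49/18 + W) = 2*W*(49/18 + W))
(I(338) + 489943)/(-486711 + 22067) = ((1/9)*338*(49 + 18*338) + 489943)/(-486711 + 22067) = ((1/9)*338*(49 + 6084) + 489943)/(-464644) = ((1/9)*338*6133 + 489943)*(-1/464644) = (2072954/9 + 489943)*(-1/464644) = (6482441/9)*(-1/464644) = -6482441/4181796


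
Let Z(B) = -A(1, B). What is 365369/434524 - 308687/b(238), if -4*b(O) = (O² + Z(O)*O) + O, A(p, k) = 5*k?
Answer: -226915375615/49174646556 ≈ -4.6145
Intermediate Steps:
Z(B) = -5*B
b(O) = O² - O/4 (b(O) = -((O² + (-5*O)*O) + O)/4 = -((O² - 5*O²) + O)/4 = -(-4*O² + O)/4 = -(O - 4*O²)/4 = O² - O/4)
365369/434524 - 308687/b(238) = 365369/434524 - 308687*1/(238*(-¼ + 238)) = 365369*(1/434524) - 308687/(238*(951/4)) = 365369/434524 - 308687/113169/2 = 365369/434524 - 308687*2/113169 = 365369/434524 - 617374/113169 = -226915375615/49174646556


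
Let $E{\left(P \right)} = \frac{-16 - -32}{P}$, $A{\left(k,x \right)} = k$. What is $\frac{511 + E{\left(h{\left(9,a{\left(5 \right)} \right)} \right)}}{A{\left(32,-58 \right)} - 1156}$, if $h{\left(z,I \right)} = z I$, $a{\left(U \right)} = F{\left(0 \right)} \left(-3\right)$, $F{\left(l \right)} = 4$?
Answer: $- \frac{13793}{30348} \approx -0.45449$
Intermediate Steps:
$a{\left(U \right)} = -12$ ($a{\left(U \right)} = 4 \left(-3\right) = -12$)
$h{\left(z,I \right)} = I z$
$E{\left(P \right)} = \frac{16}{P}$ ($E{\left(P \right)} = \frac{-16 + 32}{P} = \frac{16}{P}$)
$\frac{511 + E{\left(h{\left(9,a{\left(5 \right)} \right)} \right)}}{A{\left(32,-58 \right)} - 1156} = \frac{511 + \frac{16}{\left(-12\right) 9}}{32 - 1156} = \frac{511 + \frac{16}{-108}}{-1124} = \left(511 + 16 \left(- \frac{1}{108}\right)\right) \left(- \frac{1}{1124}\right) = \left(511 - \frac{4}{27}\right) \left(- \frac{1}{1124}\right) = \frac{13793}{27} \left(- \frac{1}{1124}\right) = - \frac{13793}{30348}$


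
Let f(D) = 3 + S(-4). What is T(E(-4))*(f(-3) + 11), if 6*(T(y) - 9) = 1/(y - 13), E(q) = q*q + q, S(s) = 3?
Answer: 901/6 ≈ 150.17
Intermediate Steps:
E(q) = q + q² (E(q) = q² + q = q + q²)
f(D) = 6 (f(D) = 3 + 3 = 6)
T(y) = 9 + 1/(6*(-13 + y)) (T(y) = 9 + 1/(6*(y - 13)) = 9 + 1/(6*(-13 + y)))
T(E(-4))*(f(-3) + 11) = ((-701 + 54*(-4*(1 - 4)))/(6*(-13 - 4*(1 - 4))))*(6 + 11) = ((-701 + 54*(-4*(-3)))/(6*(-13 - 4*(-3))))*17 = ((-701 + 54*12)/(6*(-13 + 12)))*17 = ((⅙)*(-701 + 648)/(-1))*17 = ((⅙)*(-1)*(-53))*17 = (53/6)*17 = 901/6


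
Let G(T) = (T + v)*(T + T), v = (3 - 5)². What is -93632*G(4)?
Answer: -5992448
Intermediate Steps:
v = 4 (v = (-2)² = 4)
G(T) = 2*T*(4 + T) (G(T) = (T + 4)*(T + T) = (4 + T)*(2*T) = 2*T*(4 + T))
-93632*G(4) = -93632*2*4*(4 + 4) = -93632*2*4*8 = -93632*64 = -23408*256 = -5992448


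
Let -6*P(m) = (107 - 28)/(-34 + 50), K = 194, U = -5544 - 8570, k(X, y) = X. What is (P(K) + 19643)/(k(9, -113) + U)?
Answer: -1885649/1354080 ≈ -1.3926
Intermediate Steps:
U = -14114
P(m) = -79/96 (P(m) = -(107 - 28)/(6*(-34 + 50)) = -79/(6*16) = -⅙*79/16 = -79/96)
(P(K) + 19643)/(k(9, -113) + U) = (-79/96 + 19643)/(9 - 14114) = (1885649/96)/(-14105) = (1885649/96)*(-1/14105) = -1885649/1354080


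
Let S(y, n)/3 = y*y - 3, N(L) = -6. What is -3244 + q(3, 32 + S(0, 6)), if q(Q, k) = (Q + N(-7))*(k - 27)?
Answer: -3232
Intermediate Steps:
S(y, n) = -9 + 3*y**2 (S(y, n) = 3*(y*y - 3) = 3*(y**2 - 3) = 3*(-3 + y**2) = -9 + 3*y**2)
q(Q, k) = (-27 + k)*(-6 + Q) (q(Q, k) = (Q - 6)*(k - 27) = (-6 + Q)*(-27 + k) = (-27 + k)*(-6 + Q))
-3244 + q(3, 32 + S(0, 6)) = -3244 + (162 - 27*3 - 6*(32 + (-9 + 3*0**2)) + 3*(32 + (-9 + 3*0**2))) = -3244 + (162 - 81 - 6*(32 + (-9 + 3*0)) + 3*(32 + (-9 + 3*0))) = -3244 + (162 - 81 - 6*(32 + (-9 + 0)) + 3*(32 + (-9 + 0))) = -3244 + (162 - 81 - 6*(32 - 9) + 3*(32 - 9)) = -3244 + (162 - 81 - 6*23 + 3*23) = -3244 + (162 - 81 - 138 + 69) = -3244 + 12 = -3232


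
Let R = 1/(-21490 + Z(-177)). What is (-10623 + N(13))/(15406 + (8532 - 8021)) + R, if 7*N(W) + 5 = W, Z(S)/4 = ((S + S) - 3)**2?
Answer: -5186700657/7772366602 ≈ -0.66733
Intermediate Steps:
Z(S) = 4*(-3 + 2*S)**2 (Z(S) = 4*((S + S) - 3)**2 = 4*(2*S - 3)**2 = 4*(-3 + 2*S)**2)
N(W) = -5/7 + W/7
R = 1/488306 (R = 1/(-21490 + 4*(-3 + 2*(-177))**2) = 1/(-21490 + 4*(-3 - 354)**2) = 1/(-21490 + 4*(-357)**2) = 1/(-21490 + 4*127449) = 1/(-21490 + 509796) = 1/488306 ≈ 2.0479e-6)
(-10623 + N(13))/(15406 + (8532 - 8021)) + R = (-10623 + (-5/7 + (1/7)*13))/(15406 + (8532 - 8021)) + 1/488306 = (-10623 + (-5/7 + 13/7))/(15406 + 511) + 1/488306 = (-10623 + 8/7)/15917 + 1/488306 = -74353/7*1/15917 + 1/488306 = -74353/111419 + 1/488306 = -5186700657/7772366602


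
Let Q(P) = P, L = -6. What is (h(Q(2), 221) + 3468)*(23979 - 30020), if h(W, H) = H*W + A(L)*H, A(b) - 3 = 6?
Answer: -35635859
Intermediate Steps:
A(b) = 9 (A(b) = 3 + 6 = 9)
h(W, H) = 9*H + H*W (h(W, H) = H*W + 9*H = 9*H + H*W)
(h(Q(2), 221) + 3468)*(23979 - 30020) = (221*(9 + 2) + 3468)*(23979 - 30020) = (221*11 + 3468)*(-6041) = (2431 + 3468)*(-6041) = 5899*(-6041) = -35635859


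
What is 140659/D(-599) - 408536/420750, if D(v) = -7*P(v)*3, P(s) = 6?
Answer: -3290763877/2945250 ≈ -1117.3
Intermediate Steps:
D(v) = -126 (D(v) = -7*6*3 = -42*3 = -126)
140659/D(-599) - 408536/420750 = 140659/(-126) - 408536/420750 = 140659*(-1/126) - 408536*1/420750 = -140659/126 - 204268/210375 = -3290763877/2945250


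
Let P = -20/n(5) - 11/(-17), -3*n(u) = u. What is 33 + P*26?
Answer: 6151/17 ≈ 361.82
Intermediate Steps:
n(u) = -u/3
P = 215/17 (P = -20/((-1/3*5)) - 11/(-17) = -20/(-5/3) - 11*(-1/17) = -20*(-3/5) + 11/17 = 12 + 11/17 = 215/17 ≈ 12.647)
33 + P*26 = 33 + (215/17)*26 = 33 + 5590/17 = 6151/17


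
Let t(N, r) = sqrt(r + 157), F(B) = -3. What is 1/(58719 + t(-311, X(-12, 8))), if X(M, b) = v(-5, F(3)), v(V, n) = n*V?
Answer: 58719/3447920789 - 2*sqrt(43)/3447920789 ≈ 1.7026e-5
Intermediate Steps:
v(V, n) = V*n
X(M, b) = 15 (X(M, b) = -5*(-3) = 15)
t(N, r) = sqrt(157 + r)
1/(58719 + t(-311, X(-12, 8))) = 1/(58719 + sqrt(157 + 15)) = 1/(58719 + sqrt(172)) = 1/(58719 + 2*sqrt(43))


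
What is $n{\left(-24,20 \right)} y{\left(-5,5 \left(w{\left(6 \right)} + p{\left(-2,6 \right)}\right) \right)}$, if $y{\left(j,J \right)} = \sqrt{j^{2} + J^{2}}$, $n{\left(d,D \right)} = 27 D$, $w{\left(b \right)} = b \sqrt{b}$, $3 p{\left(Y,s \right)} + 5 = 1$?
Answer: $900 \sqrt{1969 - 144 \sqrt{6}} \approx 36183.0$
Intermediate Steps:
$p{\left(Y,s \right)} = - \frac{4}{3}$ ($p{\left(Y,s \right)} = - \frac{5}{3} + \frac{1}{3} \cdot 1 = - \frac{5}{3} + \frac{1}{3} = - \frac{4}{3}$)
$w{\left(b \right)} = b^{\frac{3}{2}}$
$y{\left(j,J \right)} = \sqrt{J^{2} + j^{2}}$
$n{\left(-24,20 \right)} y{\left(-5,5 \left(w{\left(6 \right)} + p{\left(-2,6 \right)}\right) \right)} = 27 \cdot 20 \sqrt{\left(5 \left(6^{\frac{3}{2}} - \frac{4}{3}\right)\right)^{2} + \left(-5\right)^{2}} = 540 \sqrt{\left(5 \left(6 \sqrt{6} - \frac{4}{3}\right)\right)^{2} + 25} = 540 \sqrt{\left(5 \left(- \frac{4}{3} + 6 \sqrt{6}\right)\right)^{2} + 25} = 540 \sqrt{\left(- \frac{20}{3} + 30 \sqrt{6}\right)^{2} + 25} = 540 \sqrt{25 + \left(- \frac{20}{3} + 30 \sqrt{6}\right)^{2}}$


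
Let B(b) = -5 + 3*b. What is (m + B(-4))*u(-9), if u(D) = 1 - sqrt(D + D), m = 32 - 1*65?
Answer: -50 + 150*I*sqrt(2) ≈ -50.0 + 212.13*I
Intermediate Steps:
m = -33 (m = 32 - 65 = -33)
u(D) = 1 - sqrt(2)*sqrt(D) (u(D) = 1 - sqrt(2*D) = 1 - sqrt(2)*sqrt(D))
(m + B(-4))*u(-9) = (-33 + (-5 + 3*(-4)))*(1 - sqrt(2)*sqrt(-9)) = (-33 + (-5 - 12))*(1 - sqrt(2)*3*I) = (-33 - 17)*(1 - 3*I*sqrt(2)) = -50*(1 - 3*I*sqrt(2)) = -50 + 150*I*sqrt(2)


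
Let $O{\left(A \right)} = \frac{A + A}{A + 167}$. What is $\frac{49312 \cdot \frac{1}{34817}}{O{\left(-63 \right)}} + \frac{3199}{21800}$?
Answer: $- \frac{48883169471}{47817667800} \approx -1.0223$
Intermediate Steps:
$O{\left(A \right)} = \frac{2 A}{167 + A}$
$\frac{49312 \cdot \frac{1}{34817}}{O{\left(-63 \right)}} + \frac{3199}{21800} = \frac{49312 \cdot \frac{1}{34817}}{2 \left(-63\right) \frac{1}{167 - 63}} + \frac{3199}{21800} = \frac{49312 \cdot \frac{1}{34817}}{2 \left(-63\right) \frac{1}{104}} + 3199 \cdot \frac{1}{21800} = \frac{49312}{34817 \cdot 2 \left(-63\right) \frac{1}{104}} + \frac{3199}{21800} = \frac{49312}{34817 \left(- \frac{63}{52}\right)} + \frac{3199}{21800} = \frac{49312}{34817} \left(- \frac{52}{63}\right) + \frac{3199}{21800} = - \frac{2564224}{2193471} + \frac{3199}{21800} = - \frac{48883169471}{47817667800}$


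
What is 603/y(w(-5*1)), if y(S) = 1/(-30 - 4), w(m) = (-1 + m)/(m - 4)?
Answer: -20502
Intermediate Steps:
w(m) = (-1 + m)/(-4 + m)
y(S) = -1/34 (y(S) = 1/(-34) = -1/34)
603/y(w(-5*1)) = 603/(-1/34) = 603*(-34) = -20502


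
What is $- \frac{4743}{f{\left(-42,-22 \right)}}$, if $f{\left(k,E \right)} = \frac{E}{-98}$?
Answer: $- \frac{232407}{11} \approx -21128.0$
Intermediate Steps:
$f{\left(k,E \right)} = - \frac{E}{98}$ ($f{\left(k,E \right)} = E \left(- \frac{1}{98}\right) = - \frac{E}{98}$)
$- \frac{4743}{f{\left(-42,-22 \right)}} = - \frac{4743}{\left(- \frac{1}{98}\right) \left(-22\right)} = - \frac{4743}{\frac{11}{49}} = \left(-4743\right) \frac{49}{11} = - \frac{232407}{11}$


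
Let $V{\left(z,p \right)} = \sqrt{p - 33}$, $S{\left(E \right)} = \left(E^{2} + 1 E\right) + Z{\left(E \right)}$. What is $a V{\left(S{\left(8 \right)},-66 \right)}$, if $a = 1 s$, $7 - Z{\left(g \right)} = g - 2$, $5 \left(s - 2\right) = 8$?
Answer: $\frac{54 i \sqrt{11}}{5} \approx 35.82 i$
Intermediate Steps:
$s = \frac{18}{5}$ ($s = 2 + \frac{1}{5} \cdot 8 = 2 + \frac{8}{5} = \frac{18}{5} \approx 3.6$)
$Z{\left(g \right)} = 9 - g$ ($Z{\left(g \right)} = 7 - \left(g - 2\right) = 7 - \left(-2 + g\right) = 9 - g$)
$S{\left(E \right)} = 9 + E^{2}$ ($S{\left(E \right)} = \left(E^{2} + 1 E\right) - \left(-9 + E\right) = \left(E^{2} + E\right) - \left(-9 + E\right) = \left(E + E^{2}\right) - \left(-9 + E\right) = 9 + E^{2}$)
$a = \frac{18}{5}$ ($a = 1 \cdot \frac{18}{5} = \frac{18}{5} \approx 3.6$)
$V{\left(z,p \right)} = \sqrt{-33 + p}$
$a V{\left(S{\left(8 \right)},-66 \right)} = \frac{18 \sqrt{-33 - 66}}{5} = \frac{18 \sqrt{-99}}{5} = \frac{18 \cdot 3 i \sqrt{11}}{5} = \frac{54 i \sqrt{11}}{5}$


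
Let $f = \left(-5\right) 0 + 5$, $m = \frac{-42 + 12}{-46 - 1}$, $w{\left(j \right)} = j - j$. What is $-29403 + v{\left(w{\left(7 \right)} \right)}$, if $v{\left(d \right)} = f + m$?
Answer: $- \frac{1381676}{47} \approx -29397.0$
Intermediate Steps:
$w{\left(j \right)} = 0$
$m = \frac{30}{47}$ ($m = - \frac{30}{-47} = \left(-30\right) \left(- \frac{1}{47}\right) = \frac{30}{47} \approx 0.6383$)
$f = 5$ ($f = 0 + 5 = 5$)
$v{\left(d \right)} = \frac{265}{47}$ ($v{\left(d \right)} = 5 + \frac{30}{47} = \frac{265}{47}$)
$-29403 + v{\left(w{\left(7 \right)} \right)} = -29403 + \frac{265}{47} = - \frac{1381676}{47}$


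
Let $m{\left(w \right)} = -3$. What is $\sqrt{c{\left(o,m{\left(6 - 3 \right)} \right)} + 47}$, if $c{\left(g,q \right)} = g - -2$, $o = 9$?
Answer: $\sqrt{58} \approx 7.6158$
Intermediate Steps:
$c{\left(g,q \right)} = 2 + g$ ($c{\left(g,q \right)} = g + 2 = 2 + g$)
$\sqrt{c{\left(o,m{\left(6 - 3 \right)} \right)} + 47} = \sqrt{\left(2 + 9\right) + 47} = \sqrt{11 + 47} = \sqrt{58}$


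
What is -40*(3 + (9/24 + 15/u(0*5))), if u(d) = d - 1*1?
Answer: 465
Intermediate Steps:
u(d) = -1 + d (u(d) = d - 1 = -1 + d)
-40*(3 + (9/24 + 15/u(0*5))) = -40*(3 + (9/24 + 15/(-1 + 0*5))) = -40*(3 + (9*(1/24) + 15/(-1 + 0))) = -40*(3 + (3/8 + 15/(-1))) = -40*(3 + (3/8 + 15*(-1))) = -40*(3 + (3/8 - 15)) = -40*(3 - 117/8) = -40*(-93/8) = 465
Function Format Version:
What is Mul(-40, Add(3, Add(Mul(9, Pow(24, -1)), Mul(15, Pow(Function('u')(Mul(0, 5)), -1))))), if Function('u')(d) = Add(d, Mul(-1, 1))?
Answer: 465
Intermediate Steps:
Function('u')(d) = Add(-1, d) (Function('u')(d) = Add(d, -1) = Add(-1, d))
Mul(-40, Add(3, Add(Mul(9, Pow(24, -1)), Mul(15, Pow(Function('u')(Mul(0, 5)), -1))))) = Mul(-40, Add(3, Add(Mul(9, Pow(24, -1)), Mul(15, Pow(Add(-1, Mul(0, 5)), -1))))) = Mul(-40, Add(3, Add(Mul(9, Rational(1, 24)), Mul(15, Pow(Add(-1, 0), -1))))) = Mul(-40, Add(3, Add(Rational(3, 8), Mul(15, Pow(-1, -1))))) = Mul(-40, Add(3, Add(Rational(3, 8), Mul(15, -1)))) = Mul(-40, Add(3, Add(Rational(3, 8), -15))) = Mul(-40, Add(3, Rational(-117, 8))) = Mul(-40, Rational(-93, 8)) = 465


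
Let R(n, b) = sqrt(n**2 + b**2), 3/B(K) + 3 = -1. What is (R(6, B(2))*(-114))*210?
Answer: -17955*sqrt(65) ≈ -1.4476e+5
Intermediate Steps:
B(K) = -3/4 (B(K) = 3/(-3 - 1) = 3/(-4) = 3*(-1/4) = -3/4)
R(n, b) = sqrt(b**2 + n**2)
(R(6, B(2))*(-114))*210 = (sqrt((-3/4)**2 + 6**2)*(-114))*210 = (sqrt(9/16 + 36)*(-114))*210 = (sqrt(585/16)*(-114))*210 = ((3*sqrt(65)/4)*(-114))*210 = -171*sqrt(65)/2*210 = -17955*sqrt(65)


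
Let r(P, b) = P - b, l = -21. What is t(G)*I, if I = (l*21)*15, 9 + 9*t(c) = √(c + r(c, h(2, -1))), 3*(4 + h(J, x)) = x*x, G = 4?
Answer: 6615 - 245*√105 ≈ 4104.5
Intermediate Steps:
h(J, x) = -4 + x²/3 (h(J, x) = -4 + (x*x)/3 = -4 + x²/3)
t(c) = -1 + √(11/3 + 2*c)/9 (t(c) = -1 + √(c + (c - (-4 + (⅓)*(-1)²)))/9 = -1 + √(c + (c - (-4 + (⅓)*1)))/9 = -1 + √(c + (c - (-4 + ⅓)))/9 = -1 + √(c + (c - 1*(-11/3)))/9 = -1 + √(c + (c + 11/3))/9 = -1 + √(c + (11/3 + c))/9 = -1 + √(11/3 + 2*c)/9)
I = -6615 (I = -21*21*15 = -441*15 = -6615)
t(G)*I = (-1 + √(33 + 18*4)/27)*(-6615) = (-1 + √(33 + 72)/27)*(-6615) = (-1 + √105/27)*(-6615) = 6615 - 245*√105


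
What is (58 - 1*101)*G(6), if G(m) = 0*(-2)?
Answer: 0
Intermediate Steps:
G(m) = 0
(58 - 1*101)*G(6) = (58 - 1*101)*0 = (58 - 101)*0 = -43*0 = 0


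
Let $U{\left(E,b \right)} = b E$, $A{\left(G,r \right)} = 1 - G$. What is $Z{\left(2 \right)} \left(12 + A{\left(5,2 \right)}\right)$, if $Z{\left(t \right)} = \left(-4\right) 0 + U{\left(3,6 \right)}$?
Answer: $144$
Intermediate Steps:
$U{\left(E,b \right)} = E b$
$Z{\left(t \right)} = 18$ ($Z{\left(t \right)} = \left(-4\right) 0 + 3 \cdot 6 = 0 + 18 = 18$)
$Z{\left(2 \right)} \left(12 + A{\left(5,2 \right)}\right) = 18 \left(12 + \left(1 - 5\right)\right) = 18 \left(12 - 4\right) = 18 \cdot 8 = 144$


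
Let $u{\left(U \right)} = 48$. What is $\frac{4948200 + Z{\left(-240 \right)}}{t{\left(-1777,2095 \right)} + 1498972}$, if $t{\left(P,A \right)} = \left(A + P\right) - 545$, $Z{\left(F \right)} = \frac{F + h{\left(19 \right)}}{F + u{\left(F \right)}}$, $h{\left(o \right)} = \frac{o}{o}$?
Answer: $\frac{950054639}{287759040} \approx 3.3016$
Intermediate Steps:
$h{\left(o \right)} = 1$
$Z{\left(F \right)} = \frac{1 + F}{48 + F}$ ($Z{\left(F \right)} = \frac{F + 1}{F + 48} = \frac{1 + F}{48 + F}$)
$t{\left(P,A \right)} = -545 + A + P$
$\frac{4948200 + Z{\left(-240 \right)}}{t{\left(-1777,2095 \right)} + 1498972} = \frac{4948200 + \frac{1 - 240}{48 - 240}}{\left(-545 + 2095 - 1777\right) + 1498972} = \frac{4948200 + \frac{1}{-192} \left(-239\right)}{-227 + 1498972} = \frac{4948200 - - \frac{239}{192}}{1498745} = \left(4948200 + \frac{239}{192}\right) \frac{1}{1498745} = \frac{950054639}{192} \cdot \frac{1}{1498745} = \frac{950054639}{287759040}$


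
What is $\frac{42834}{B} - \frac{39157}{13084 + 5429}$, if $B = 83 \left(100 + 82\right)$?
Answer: $\frac{100740100}{139828689} \approx 0.72045$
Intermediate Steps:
$B = 15106$ ($B = 83 \cdot 182 = 15106$)
$\frac{42834}{B} - \frac{39157}{13084 + 5429} = \frac{42834}{15106} - \frac{39157}{13084 + 5429} = 42834 \cdot \frac{1}{15106} - \frac{39157}{18513} = \frac{21417}{7553} - \frac{39157}{18513} = \frac{100740100}{139828689}$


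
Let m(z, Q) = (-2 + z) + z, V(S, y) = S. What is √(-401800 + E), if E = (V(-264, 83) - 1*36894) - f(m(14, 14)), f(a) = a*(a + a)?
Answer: I*√440310 ≈ 663.56*I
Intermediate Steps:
m(z, Q) = -2 + 2*z
f(a) = 2*a² (f(a) = a*(2*a) = 2*a²)
E = -38510 (E = (-264 - 1*36894) - 2*(-2 + 2*14)² = (-264 - 36894) - 2*(-2 + 28)² = -37158 - 2*26² = -37158 - 2*676 = -37158 - 1*1352 = -37158 - 1352 = -38510)
√(-401800 + E) = √(-401800 - 38510) = √(-440310) = I*√440310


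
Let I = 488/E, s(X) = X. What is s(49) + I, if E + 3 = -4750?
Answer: 232409/4753 ≈ 48.897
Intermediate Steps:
E = -4753 (E = -3 - 4750 = -4753)
I = -488/4753 (I = 488/(-4753) = 488*(-1/4753) = -488/4753 ≈ -0.10267)
s(49) + I = 49 - 488/4753 = 232409/4753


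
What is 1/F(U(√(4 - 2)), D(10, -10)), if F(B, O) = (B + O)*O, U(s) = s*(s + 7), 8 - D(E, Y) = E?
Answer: -√2/28 ≈ -0.050508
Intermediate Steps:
D(E, Y) = 8 - E
U(s) = s*(7 + s)
F(B, O) = O*(B + O)
1/F(U(√(4 - 2)), D(10, -10)) = 1/((8 - 1*10)*(√(4 - 2)*(7 + √(4 - 2)) + (8 - 1*10))) = 1/((8 - 10)*(√2*(7 + √2) + (8 - 10))) = 1/(-2*(√2*(7 + √2) - 2)) = 1/(-2*(-2 + √2*(7 + √2))) = 1/(4 - 2*√2*(7 + √2))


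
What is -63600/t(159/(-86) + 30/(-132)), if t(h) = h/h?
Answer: -63600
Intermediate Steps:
t(h) = 1
-63600/t(159/(-86) + 30/(-132)) = -63600/1 = -63600*1 = -63600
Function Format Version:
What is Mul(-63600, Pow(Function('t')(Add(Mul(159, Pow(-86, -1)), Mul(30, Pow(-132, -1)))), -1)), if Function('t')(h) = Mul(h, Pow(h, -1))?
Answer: -63600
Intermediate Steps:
Function('t')(h) = 1
Mul(-63600, Pow(Function('t')(Add(Mul(159, Pow(-86, -1)), Mul(30, Pow(-132, -1)))), -1)) = Mul(-63600, Pow(1, -1)) = Mul(-63600, 1) = -63600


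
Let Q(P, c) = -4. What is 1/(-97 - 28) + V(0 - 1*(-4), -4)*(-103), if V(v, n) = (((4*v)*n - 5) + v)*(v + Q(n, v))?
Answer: -1/125 ≈ -0.0080000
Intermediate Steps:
V(v, n) = (-4 + v)*(-5 + v + 4*n*v) (V(v, n) = (((4*v)*n - 5) + v)*(v - 4) = ((4*n*v - 5) + v)*(-4 + v) = ((-5 + 4*n*v) + v)*(-4 + v) = (-5 + v + 4*n*v)*(-4 + v) = (-4 + v)*(-5 + v + 4*n*v))
1/(-97 - 28) + V(0 - 1*(-4), -4)*(-103) = 1/(-97 - 28) + (20 + (0 - 1*(-4))² - 9*(0 - 1*(-4)) - 16*(-4)*(0 - 1*(-4)) + 4*(-4)*(0 - 1*(-4))²)*(-103) = 1/(-125) + (20 + (0 + 4)² - 9*(0 + 4) - 16*(-4)*(0 + 4) + 4*(-4)*(0 + 4)²)*(-103) = -1/125 + (20 + 4² - 9*4 - 16*(-4)*4 + 4*(-4)*4²)*(-103) = -1/125 + (20 + 16 - 36 + 256 + 4*(-4)*16)*(-103) = -1/125 + (20 + 16 - 36 + 256 - 256)*(-103) = -1/125 + 0*(-103) = -1/125 + 0 = -1/125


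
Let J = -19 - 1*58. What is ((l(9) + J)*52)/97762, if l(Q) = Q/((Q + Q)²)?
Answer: -36023/879858 ≈ -0.040942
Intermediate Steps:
J = -77 (J = -19 - 58 = -77)
l(Q) = 1/(4*Q) (l(Q) = Q/((2*Q)²) = Q/((4*Q²)) = Q*(1/(4*Q²)) = 1/(4*Q))
((l(9) + J)*52)/97762 = (((¼)/9 - 77)*52)/97762 = (((¼)*(⅑) - 77)*52)*(1/97762) = ((1/36 - 77)*52)*(1/97762) = -2771/36*52*(1/97762) = -36023/9*1/97762 = -36023/879858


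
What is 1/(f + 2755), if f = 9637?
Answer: 1/12392 ≈ 8.0697e-5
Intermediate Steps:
1/(f + 2755) = 1/(9637 + 2755) = 1/12392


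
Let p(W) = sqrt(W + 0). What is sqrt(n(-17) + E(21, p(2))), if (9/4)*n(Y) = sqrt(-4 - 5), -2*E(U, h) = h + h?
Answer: sqrt(-9*sqrt(2) + 12*I)/3 ≈ 0.51451 + 1.2957*I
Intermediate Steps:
p(W) = sqrt(W)
E(U, h) = -h (E(U, h) = -(h + h)/2 = -h)
n(Y) = 4*I/3 (n(Y) = 4*sqrt(-4 - 5)/9 = 4*sqrt(-9)/9 = 4*(3*I)/9 = 4*I/3)
sqrt(n(-17) + E(21, p(2))) = sqrt(4*I/3 - sqrt(2)) = sqrt(-sqrt(2) + 4*I/3)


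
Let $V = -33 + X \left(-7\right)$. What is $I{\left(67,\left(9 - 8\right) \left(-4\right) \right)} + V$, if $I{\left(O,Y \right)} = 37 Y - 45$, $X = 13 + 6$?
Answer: $-359$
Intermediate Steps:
$X = 19$
$I{\left(O,Y \right)} = -45 + 37 Y$
$V = -166$ ($V = -33 + 19 \left(-7\right) = -33 - 133 = -166$)
$I{\left(67,\left(9 - 8\right) \left(-4\right) \right)} + V = \left(-45 + 37 \left(9 - 8\right) \left(-4\right)\right) - 166 = \left(-45 + 37 \cdot 1 \left(-4\right)\right) - 166 = \left(-45 + 37 \left(-4\right)\right) - 166 = \left(-45 - 148\right) - 166 = -193 - 166 = -359$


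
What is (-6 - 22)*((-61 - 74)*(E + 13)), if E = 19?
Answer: 120960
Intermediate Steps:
(-6 - 22)*((-61 - 74)*(E + 13)) = (-6 - 22)*((-61 - 74)*(19 + 13)) = -(-3780)*32 = -28*(-4320) = 120960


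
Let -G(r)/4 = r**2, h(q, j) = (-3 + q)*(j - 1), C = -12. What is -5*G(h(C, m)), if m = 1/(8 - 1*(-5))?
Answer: 648000/169 ≈ 3834.3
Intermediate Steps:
m = 1/13 (m = 1/(8 + 5) = 1/13 ≈ 0.076923)
h(q, j) = (-1 + j)*(-3 + q) (h(q, j) = (-3 + q)*(-1 + j) = (-1 + j)*(-3 + q))
G(r) = -4*r**2
-5*G(h(C, m)) = -(-20)*(3 - 1*(-12) - 3*1/13 + (1/13)*(-12))**2 = -(-20)*(3 + 12 - 3/13 - 12/13)**2 = -(-20)*(180/13)**2 = -(-20)*32400/169 = -5*(-129600/169) = 648000/169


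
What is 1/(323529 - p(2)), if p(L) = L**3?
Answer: 1/323521 ≈ 3.0910e-6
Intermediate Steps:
1/(323529 - p(2)) = 1/(323529 - 1*2**3) = 1/(323529 - 1*8) = 1/(323529 - 8) = 1/323521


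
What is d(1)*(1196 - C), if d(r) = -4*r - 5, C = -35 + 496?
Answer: -6615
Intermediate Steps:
C = 461
d(r) = -5 - 4*r
d(1)*(1196 - C) = (-5 - 4*1)*(1196 - 1*461) = (-5 - 4)*(1196 - 461) = -9*735 = -6615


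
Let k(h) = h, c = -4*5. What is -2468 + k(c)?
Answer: -2488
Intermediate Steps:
c = -20
-2468 + k(c) = -2468 - 20 = -2488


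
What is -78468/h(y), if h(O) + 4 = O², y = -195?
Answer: -78468/38021 ≈ -2.0638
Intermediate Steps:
h(O) = -4 + O²
-78468/h(y) = -78468/(-4 + (-195)²) = -78468/(-4 + 38025) = -78468/38021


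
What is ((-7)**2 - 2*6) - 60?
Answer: -23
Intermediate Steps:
((-7)**2 - 2*6) - 60 = (49 - 12) - 60 = 37 - 60 = -23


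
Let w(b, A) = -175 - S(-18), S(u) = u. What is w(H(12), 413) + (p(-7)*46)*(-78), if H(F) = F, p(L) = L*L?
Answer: -175969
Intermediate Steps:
p(L) = L**2
w(b, A) = -157 (w(b, A) = -175 - 1*(-18) = -175 + 18 = -157)
w(H(12), 413) + (p(-7)*46)*(-78) = -157 + ((-7)**2*46)*(-78) = -157 + (49*46)*(-78) = -157 + 2254*(-78) = -157 - 175812 = -175969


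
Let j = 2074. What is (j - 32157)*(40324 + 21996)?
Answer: -1874772560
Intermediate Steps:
(j - 32157)*(40324 + 21996) = (2074 - 32157)*(40324 + 21996) = -30083*62320 = -1874772560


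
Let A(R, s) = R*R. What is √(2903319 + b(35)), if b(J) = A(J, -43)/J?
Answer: √2903354 ≈ 1703.9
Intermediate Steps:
A(R, s) = R²
b(J) = J (b(J) = J²/J = J)
√(2903319 + b(35)) = √(2903319 + 35) = √2903354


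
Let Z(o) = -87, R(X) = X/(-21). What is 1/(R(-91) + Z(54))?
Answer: -3/248 ≈ -0.012097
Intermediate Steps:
R(X) = -X/21 (R(X) = X*(-1/21) = -X/21)
1/(R(-91) + Z(54)) = 1/(-1/21*(-91) - 87) = 1/(13/3 - 87) = 1/(-248/3) = -3/248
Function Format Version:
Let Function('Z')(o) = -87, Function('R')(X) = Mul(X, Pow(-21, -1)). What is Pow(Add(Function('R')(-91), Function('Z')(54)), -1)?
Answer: Rational(-3, 248) ≈ -0.012097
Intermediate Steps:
Function('R')(X) = Mul(Rational(-1, 21), X) (Function('R')(X) = Mul(X, Rational(-1, 21)) = Mul(Rational(-1, 21), X))
Pow(Add(Function('R')(-91), Function('Z')(54)), -1) = Pow(Add(Mul(Rational(-1, 21), -91), -87), -1) = Pow(Add(Rational(13, 3), -87), -1) = Pow(Rational(-248, 3), -1) = Rational(-3, 248)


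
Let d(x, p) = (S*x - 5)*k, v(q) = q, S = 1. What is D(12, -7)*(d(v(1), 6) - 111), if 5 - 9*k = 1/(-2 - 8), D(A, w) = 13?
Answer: -22087/15 ≈ -1472.5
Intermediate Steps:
k = 17/30 (k = 5/9 - 1/(9*(-2 - 8)) = 5/9 - ⅑/(-10) = 5/9 - ⅑*(-⅒) = 5/9 + 1/90 = 17/30 ≈ 0.56667)
d(x, p) = -17/6 + 17*x/30 (d(x, p) = (1*x - 5)*(17/30) = (x - 5)*(17/30) = (-5 + x)*(17/30) = -17/6 + 17*x/30)
D(12, -7)*(d(v(1), 6) - 111) = 13*((-17/6 + (17/30)*1) - 111) = 13*((-17/6 + 17/30) - 111) = 13*(-34/15 - 111) = 13*(-1699/15) = -22087/15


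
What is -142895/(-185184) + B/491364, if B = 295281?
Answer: 3469299319/2527576416 ≈ 1.3726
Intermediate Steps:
-142895/(-185184) + B/491364 = -142895/(-185184) + 295281/491364 = -142895*(-1/185184) + 295281*(1/491364) = 142895/185184 + 32809/54596 = 3469299319/2527576416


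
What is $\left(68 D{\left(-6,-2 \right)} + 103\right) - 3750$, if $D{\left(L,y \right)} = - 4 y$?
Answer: $-3103$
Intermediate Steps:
$\left(68 D{\left(-6,-2 \right)} + 103\right) - 3750 = \left(68 \left(\left(-4\right) \left(-2\right)\right) + 103\right) - 3750 = \left(68 \cdot 8 + 103\right) - 3750 = \left(544 + 103\right) - 3750 = 647 - 3750 = -3103$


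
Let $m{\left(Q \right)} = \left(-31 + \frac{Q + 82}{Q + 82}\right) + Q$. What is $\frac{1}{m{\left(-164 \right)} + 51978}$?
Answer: $\frac{1}{51784} \approx 1.9311 \cdot 10^{-5}$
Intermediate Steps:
$m{\left(Q \right)} = -30 + Q$ ($m{\left(Q \right)} = \left(-31 + \frac{82 + Q}{82 + Q}\right) + Q = \left(-31 + 1\right) + Q = -30 + Q$)
$\frac{1}{m{\left(-164 \right)} + 51978} = \frac{1}{\left(-30 - 164\right) + 51978} = \frac{1}{-194 + 51978} = \frac{1}{51784}$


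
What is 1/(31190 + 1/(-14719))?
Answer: 14719/459085609 ≈ 3.2062e-5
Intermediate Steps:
1/(31190 + 1/(-14719)) = 1/(31190 - 1/14719) = 1/(459085609/14719) = 14719/459085609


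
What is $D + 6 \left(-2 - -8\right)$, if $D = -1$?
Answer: $35$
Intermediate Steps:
$D + 6 \left(-2 - -8\right) = -1 + 6 \left(-2 - -8\right) = -1 + 6 \left(-2 + 8\right) = -1 + 6 \cdot 6 = -1 + 36 = 35$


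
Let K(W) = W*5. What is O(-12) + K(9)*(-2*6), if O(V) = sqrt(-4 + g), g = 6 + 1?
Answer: -540 + sqrt(3) ≈ -538.27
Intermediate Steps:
K(W) = 5*W
g = 7
O(V) = sqrt(3) (O(V) = sqrt(-4 + 7) = sqrt(3))
O(-12) + K(9)*(-2*6) = sqrt(3) + (5*9)*(-2*6) = sqrt(3) + 45*(-12) = sqrt(3) - 540 = -540 + sqrt(3)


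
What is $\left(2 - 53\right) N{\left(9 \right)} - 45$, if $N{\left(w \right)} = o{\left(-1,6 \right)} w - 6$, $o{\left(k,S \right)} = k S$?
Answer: $3015$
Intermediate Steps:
$o{\left(k,S \right)} = S k$
$N{\left(w \right)} = -6 - 6 w$ ($N{\left(w \right)} = 6 \left(-1\right) w - 6 = - 6 w - 6 = -6 - 6 w$)
$\left(2 - 53\right) N{\left(9 \right)} - 45 = \left(2 - 53\right) \left(-6 - 54\right) - 45 = \left(-51\right) \left(-60\right) - 45 = 3060 - 45 = 3015$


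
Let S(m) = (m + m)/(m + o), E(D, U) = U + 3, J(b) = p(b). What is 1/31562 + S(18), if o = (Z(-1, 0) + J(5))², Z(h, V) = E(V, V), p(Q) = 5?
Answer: 568157/1294042 ≈ 0.43906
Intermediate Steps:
J(b) = 5
E(D, U) = 3 + U
Z(h, V) = 3 + V
o = 64 (o = ((3 + 0) + 5)² = (3 + 5)² = 8² = 64)
S(m) = 2*m/(64 + m) (S(m) = (m + m)/(m + 64) = (2*m)/(64 + m) = 2*m/(64 + m))
1/31562 + S(18) = 1/31562 + 2*18/(64 + 18) = 1/31562 + 2*18/82 = 1/31562 + 2*18*(1/82) = 1/31562 + 18/41 = 568157/1294042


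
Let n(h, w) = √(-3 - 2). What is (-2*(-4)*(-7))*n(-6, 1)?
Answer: -56*I*√5 ≈ -125.22*I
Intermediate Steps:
n(h, w) = I*√5 (n(h, w) = √(-5) = I*√5)
(-2*(-4)*(-7))*n(-6, 1) = (-2*(-4)*(-7))*(I*√5) = (8*(-7))*(I*√5) = -56*I*√5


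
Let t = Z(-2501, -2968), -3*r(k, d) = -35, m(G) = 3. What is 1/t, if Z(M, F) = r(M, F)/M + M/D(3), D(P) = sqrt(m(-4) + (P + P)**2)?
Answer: 3413865/117375112514078 - 46931272503*sqrt(39)/117375112514078 ≈ -0.0024970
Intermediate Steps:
r(k, d) = 35/3 (r(k, d) = -1/3*(-35) = 35/3)
D(P) = sqrt(3 + 4*P**2) (D(P) = sqrt(3 + (P + P)**2) = sqrt(3 + (2*P)**2) = sqrt(3 + 4*P**2))
Z(M, F) = 35/(3*M) + M*sqrt(39)/39 (Z(M, F) = 35/(3*M) + M/(sqrt(3 + 4*3**2)) = 35/(3*M) + M/(sqrt(3 + 4*9)) = 35/(3*M) + M/(sqrt(3 + 36)) = 35/(3*M) + M/(sqrt(39)) = 35/(3*M) + M*(sqrt(39)/39) = 35/(3*M) + M*sqrt(39)/39)
t = -35/7503 - 2501*sqrt(39)/39 (t = (1/39)*(455 + sqrt(39)*(-2501)**2)/(-2501) = (1/39)*(-1/2501)*(455 + sqrt(39)*6255001) = (1/39)*(-1/2501)*(455 + 6255001*sqrt(39)) = -35/7503 - 2501*sqrt(39)/39 ≈ -400.49)
1/t = 1/(-35/7503 - 2501*sqrt(39)/39)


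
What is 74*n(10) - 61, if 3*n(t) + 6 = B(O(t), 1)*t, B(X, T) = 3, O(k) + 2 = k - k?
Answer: 531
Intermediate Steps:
O(k) = -2 (O(k) = -2 + (k - k) = -2 + 0 = -2)
n(t) = -2 + t (n(t) = -2 + (3*t)/3 = -2 + t)
74*n(10) - 61 = 74*(-2 + 10) - 61 = 74*8 - 61 = 592 - 61 = 531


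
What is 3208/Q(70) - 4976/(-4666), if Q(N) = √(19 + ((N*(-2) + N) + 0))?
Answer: 2488/2333 - 3208*I*√51/51 ≈ 1.0664 - 449.21*I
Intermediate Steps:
Q(N) = √(19 - N) (Q(N) = √(19 + ((-2*N + N) + 0)) = √(19 + (-N + 0)) = √(19 - N))
3208/Q(70) - 4976/(-4666) = 3208/(√(19 - 1*70)) - 4976/(-4666) = 3208/(√(19 - 70)) - 4976*(-1/4666) = 3208/(√(-51)) + 2488/2333 = 3208/((I*√51)) + 2488/2333 = 3208*(-I*√51/51) + 2488/2333 = -3208*I*√51/51 + 2488/2333 = 2488/2333 - 3208*I*√51/51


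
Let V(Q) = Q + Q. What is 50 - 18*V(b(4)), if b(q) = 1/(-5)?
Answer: 286/5 ≈ 57.200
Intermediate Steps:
b(q) = -1/5
V(Q) = 2*Q
50 - 18*V(b(4)) = 50 - 36*(-1)/5 = 50 - 18*(-2/5) = 50 + 36/5 = 286/5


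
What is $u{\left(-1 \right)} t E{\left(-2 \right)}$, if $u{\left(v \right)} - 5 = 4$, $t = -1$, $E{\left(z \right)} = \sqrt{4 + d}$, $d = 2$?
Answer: $- 9 \sqrt{6} \approx -22.045$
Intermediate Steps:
$E{\left(z \right)} = \sqrt{6}$ ($E{\left(z \right)} = \sqrt{4 + 2} = \sqrt{6}$)
$u{\left(v \right)} = 9$ ($u{\left(v \right)} = 5 + 4 = 9$)
$u{\left(-1 \right)} t E{\left(-2 \right)} = 9 \left(-1\right) \sqrt{6} = - 9 \sqrt{6}$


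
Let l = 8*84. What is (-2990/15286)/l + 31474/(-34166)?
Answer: -80852281837/87739927968 ≈ -0.92150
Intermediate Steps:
l = 672
(-2990/15286)/l + 31474/(-34166) = -2990/15286/672 + 31474/(-34166) = -2990*1/15286*(1/672) + 31474*(-1/34166) = -1495/7643*1/672 - 15737/17083 = -1495/5136096 - 15737/17083 = -80852281837/87739927968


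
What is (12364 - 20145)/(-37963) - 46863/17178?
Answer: -548466017/217376138 ≈ -2.5231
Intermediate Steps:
(12364 - 20145)/(-37963) - 46863/17178 = -7781*(-1/37963) - 46863*1/17178 = 7781/37963 - 15621/5726 = -548466017/217376138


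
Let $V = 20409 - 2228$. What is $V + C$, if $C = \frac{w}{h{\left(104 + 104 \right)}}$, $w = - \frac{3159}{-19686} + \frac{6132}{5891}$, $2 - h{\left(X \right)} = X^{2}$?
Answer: $\frac{30405322059835717}{1672367972404} \approx 18181.0$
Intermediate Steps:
$h{\left(X \right)} = 2 - X^{2}$
$w = \frac{46441407}{38656742}$ ($w = \left(-3159\right) \left(- \frac{1}{19686}\right) + 6132 \cdot \frac{1}{5891} = \frac{1053}{6562} + \frac{6132}{5891} = \frac{46441407}{38656742} \approx 1.2014$)
$V = 18181$
$C = - \frac{46441407}{1672367972404}$ ($C = \frac{46441407}{38656742 \left(2 - \left(104 + 104\right)^{2}\right)} = \frac{46441407}{38656742 \left(2 - 208^{2}\right)} = \frac{46441407}{38656742 \left(2 - 43264\right)} = \frac{46441407}{38656742 \left(-43262\right)} = \frac{46441407}{38656742} \left(- \frac{1}{43262}\right) = - \frac{46441407}{1672367972404} \approx -2.777 \cdot 10^{-5}$)
$V + C = 18181 - \frac{46441407}{1672367972404} = \frac{30405322059835717}{1672367972404}$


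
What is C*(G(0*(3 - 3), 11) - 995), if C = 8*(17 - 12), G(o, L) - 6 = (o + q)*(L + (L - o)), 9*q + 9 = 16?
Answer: -349880/9 ≈ -38876.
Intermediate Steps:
q = 7/9 (q = -1 + (1/9)*16 = -1 + 16/9 = 7/9 ≈ 0.77778)
G(o, L) = 6 + (7/9 + o)*(-o + 2*L) (G(o, L) = 6 + (o + 7/9)*(L + (L - o)) = 6 + (7/9 + o)*(-o + 2*L))
C = 40 (C = 8*5 = 40)
C*(G(0*(3 - 3), 11) - 995) = 40*((6 - (0*(3 - 3))**2 - 0*(3 - 3) + (14/9)*11 + 2*11*(0*(3 - 3))) - 995) = 40*((6 - (0*0)**2 - 0*0 + 154/9 + 2*11*(0*0)) - 995) = 40*((6 - 1*0**2 - 7/9*0 + 154/9 + 2*11*0) - 995) = 40*((6 - 1*0 + 0 + 154/9 + 0) - 995) = 40*((6 + 0 + 0 + 154/9 + 0) - 995) = 40*(208/9 - 995) = 40*(-8747/9) = -349880/9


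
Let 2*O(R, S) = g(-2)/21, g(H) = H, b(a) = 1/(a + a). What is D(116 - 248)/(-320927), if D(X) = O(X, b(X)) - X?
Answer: -2771/6739467 ≈ -0.00041116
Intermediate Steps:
b(a) = 1/(2*a)
O(R, S) = -1/21 (O(R, S) = (-2/21)/2 = (-2*1/21)/2 = (½)*(-2/21) = -1/21)
D(X) = -1/21 - X
D(116 - 248)/(-320927) = (-1/21 - (116 - 248))/(-320927) = (-1/21 - 1*(-132))*(-1/320927) = (-1/21 + 132)*(-1/320927) = (2771/21)*(-1/320927) = -2771/6739467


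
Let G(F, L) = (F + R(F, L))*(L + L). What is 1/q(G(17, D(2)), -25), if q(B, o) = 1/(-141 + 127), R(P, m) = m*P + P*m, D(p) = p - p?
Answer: -14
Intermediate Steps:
D(p) = 0
R(P, m) = 2*P*m (R(P, m) = P*m + P*m = 2*P*m)
G(F, L) = 2*L*(F + 2*F*L) (G(F, L) = (F + 2*F*L)*(L + L) = (F + 2*F*L)*(2*L) = 2*L*(F + 2*F*L))
q(B, o) = -1/14 (q(B, o) = 1/(-14) = -1/14)
1/q(G(17, D(2)), -25) = 1/(-1/14) = -14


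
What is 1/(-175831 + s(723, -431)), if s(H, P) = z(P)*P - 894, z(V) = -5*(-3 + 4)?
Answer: -1/174570 ≈ -5.7284e-6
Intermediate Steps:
z(V) = -5 (z(V) = -5*1 = -5)
s(H, P) = -894 - 5*P (s(H, P) = -5*P - 894 = -894 - 5*P)
1/(-175831 + s(723, -431)) = 1/(-175831 + (-894 - 5*(-431))) = 1/(-175831 + (-894 + 2155)) = 1/(-175831 + 1261) = 1/(-174570) = -1/174570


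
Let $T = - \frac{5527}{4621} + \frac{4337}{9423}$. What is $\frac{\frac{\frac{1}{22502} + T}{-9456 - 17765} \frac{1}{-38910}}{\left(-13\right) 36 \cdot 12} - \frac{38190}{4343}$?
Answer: $- \frac{44516226095149705552979073577}{5062423931166218662906301376} \approx -8.7935$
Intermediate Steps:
$T = - \frac{32039644}{43543683}$ ($T = \left(-5527\right) \frac{1}{4621} + 4337 \cdot \frac{1}{9423} = - \frac{5527}{4621} + \frac{4337}{9423} = - \frac{32039644}{43543683} \approx -0.7358$)
$\frac{\frac{\frac{1}{22502} + T}{-9456 - 17765} \frac{1}{-38910}}{\left(-13\right) 36 \cdot 12} - \frac{38190}{4343} = \frac{\frac{\frac{1}{22502} - \frac{32039644}{43543683}}{-9456 - 17765} \frac{1}{-38910}}{\left(-13\right) 36 \cdot 12} - \frac{38190}{4343} = \frac{\frac{\frac{1}{22502} - \frac{32039644}{43543683}}{-27221} \left(- \frac{1}{38910}\right)}{\left(-468\right) 12} - \frac{38190}{4343} = \frac{\left(- \frac{720912525605}{979819954866}\right) \left(- \frac{1}{27221}\right) \left(- \frac{1}{38910}\right)}{-5616} - \frac{38190}{4343} = \frac{720912525605}{26671678991407386} \left(- \frac{1}{38910}\right) \left(- \frac{1}{5616}\right) - \frac{38190}{4343} = \left(- \frac{144182505121}{207559005911132277852}\right) \left(- \frac{1}{5616}\right) - \frac{38190}{4343} = \frac{144182505121}{1165651377196918872416832} - \frac{38190}{4343} = - \frac{44516226095149705552979073577}{5062423931166218662906301376}$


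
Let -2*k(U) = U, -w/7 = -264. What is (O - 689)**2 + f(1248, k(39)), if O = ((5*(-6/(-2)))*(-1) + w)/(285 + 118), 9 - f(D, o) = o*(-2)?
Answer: 450174694/961 ≈ 4.6844e+5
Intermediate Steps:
w = 1848 (w = -7*(-264) = 1848)
k(U) = -U/2
f(D, o) = 9 + 2*o (f(D, o) = 9 - o*(-2) = 9 - (-2)*o = 9 + 2*o)
O = 141/31 (O = ((5*(-6/(-2)))*(-1) + 1848)/(285 + 118) = ((5*(-6*(-1/2)))*(-1) + 1848)/403 = ((5*3)*(-1) + 1848)*(1/403) = (15*(-1) + 1848)*(1/403) = (-15 + 1848)*(1/403) = 1833*(1/403) = 141/31 ≈ 4.5484)
(O - 689)**2 + f(1248, k(39)) = (141/31 - 689)**2 + (9 + 2*(-1/2*39)) = (-21218/31)**2 + (9 + 2*(-39/2)) = 450203524/961 + (9 - 39) = 450203524/961 - 30 = 450174694/961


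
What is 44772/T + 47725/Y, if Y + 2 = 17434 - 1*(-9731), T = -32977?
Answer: 2221649/5563691 ≈ 0.39931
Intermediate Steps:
Y = 27163 (Y = -2 + (17434 - 1*(-9731)) = -2 + (17434 + 9731) = -2 + 27165 = 27163)
44772/T + 47725/Y = 44772/(-32977) + 47725/27163 = 44772*(-1/32977) + 47725*(1/27163) = -6396/4711 + 2075/1181 = 2221649/5563691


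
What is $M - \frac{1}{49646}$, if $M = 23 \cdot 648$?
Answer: $\frac{739923983}{49646} \approx 14904.0$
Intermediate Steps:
$M = 14904$
$M - \frac{1}{49646} = 14904 - \frac{1}{49646} = \frac{739923983}{49646}$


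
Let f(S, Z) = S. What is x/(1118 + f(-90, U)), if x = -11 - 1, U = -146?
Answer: -3/257 ≈ -0.011673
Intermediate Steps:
x = -12
x/(1118 + f(-90, U)) = -12/(1118 - 90) = -12/1028 = -12*1/1028 = -3/257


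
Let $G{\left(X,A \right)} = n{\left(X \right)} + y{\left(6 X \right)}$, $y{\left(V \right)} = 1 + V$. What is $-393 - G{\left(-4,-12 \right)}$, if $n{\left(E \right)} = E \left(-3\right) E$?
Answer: $-322$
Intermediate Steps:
$n{\left(E \right)} = - 3 E^{2}$ ($n{\left(E \right)} = - 3 E E = - 3 E^{2}$)
$G{\left(X,A \right)} = 1 - 3 X^{2} + 6 X$ ($G{\left(X,A \right)} = - 3 X^{2} + \left(1 + 6 X\right) = 1 - 3 X^{2} + 6 X$)
$-393 - G{\left(-4,-12 \right)} = -393 - \left(1 - 3 \left(-4\right)^{2} + 6 \left(-4\right)\right) = -393 - \left(1 - 48 - 24\right) = -393 - -71 = -393 + 71 = -322$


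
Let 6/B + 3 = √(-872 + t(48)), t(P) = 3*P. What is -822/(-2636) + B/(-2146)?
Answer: 325031073/1042275718 + 6*I*√182/790801 ≈ 0.31185 + 0.00010236*I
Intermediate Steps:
B = 6/(-3 + 2*I*√182) (B = 6/(-3 + √(-872 + 3*48)) = 6/(-3 + √(-872 + 144)) = 6/(-3 + √(-728)) = 6/(-3 + 2*I*√182) ≈ -0.024423 - 0.21966*I)
-822/(-2636) + B/(-2146) = -822/(-2636) + (-18/737 - 12*I*√182/737)/(-2146) = -822*(-1/2636) + (-18/737 - 12*I*√182/737)*(-1/2146) = 411/1318 + (9/790801 + 6*I*√182/790801) = 325031073/1042275718 + 6*I*√182/790801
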